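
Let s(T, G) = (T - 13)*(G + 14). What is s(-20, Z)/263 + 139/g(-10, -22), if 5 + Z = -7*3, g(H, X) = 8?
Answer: 39725/2104 ≈ 18.881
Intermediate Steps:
Z = -26 (Z = -5 - 7*3 = -5 - 21 = -26)
s(T, G) = (-13 + T)*(14 + G)
s(-20, Z)/263 + 139/g(-10, -22) = (-182 - 13*(-26) + 14*(-20) - 26*(-20))/263 + 139/8 = (-182 + 338 - 280 + 520)*(1/263) + 139*(⅛) = 396*(1/263) + 139/8 = 396/263 + 139/8 = 39725/2104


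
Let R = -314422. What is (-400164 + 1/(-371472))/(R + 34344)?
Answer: 148649721409/104041134816 ≈ 1.4288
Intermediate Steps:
(-400164 + 1/(-371472))/(R + 34344) = (-400164 + 1/(-371472))/(-314422 + 34344) = (-400164 - 1/371472)/(-280078) = -148649721409/371472*(-1/280078) = 148649721409/104041134816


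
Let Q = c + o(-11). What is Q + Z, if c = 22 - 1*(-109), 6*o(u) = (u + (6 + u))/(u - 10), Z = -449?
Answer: -20026/63 ≈ -317.87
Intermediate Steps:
o(u) = (6 + 2*u)/(6*(-10 + u)) (o(u) = ((u + (6 + u))/(u - 10))/6 = ((6 + 2*u)/(-10 + u))/6 = (6 + 2*u)/(6*(-10 + u)))
c = 131 (c = 22 + 109 = 131)
Q = 8261/63 (Q = 131 + (3 - 11)/(3*(-10 - 11)) = 131 + (⅓)*(-8)/(-21) = 131 + (⅓)*(-1/21)*(-8) = 131 + 8/63 = 8261/63 ≈ 131.13)
Q + Z = 8261/63 - 449 = -20026/63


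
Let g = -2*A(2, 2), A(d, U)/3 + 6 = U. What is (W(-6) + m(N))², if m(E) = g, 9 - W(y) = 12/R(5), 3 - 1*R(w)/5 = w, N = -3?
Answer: 29241/25 ≈ 1169.6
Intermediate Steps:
A(d, U) = -18 + 3*U
R(w) = 15 - 5*w
W(y) = 51/5 (W(y) = 9 - 12/(15 - 5*5) = 9 - 12/(15 - 25) = 9 - 12/(-10) = 9 - 12*(-1)/10 = 9 - 1*(-6/5) = 9 + 6/5 = 51/5)
g = 24 (g = -2*(-18 + 3*2) = -2*(-18 + 6) = -2*(-12) = 24)
m(E) = 24
(W(-6) + m(N))² = (51/5 + 24)² = (171/5)² = 29241/25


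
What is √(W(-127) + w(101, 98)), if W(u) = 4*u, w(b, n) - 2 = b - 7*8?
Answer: I*√461 ≈ 21.471*I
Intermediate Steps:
w(b, n) = -54 + b (w(b, n) = 2 + (b - 7*8) = 2 + (b - 56) = 2 + (-56 + b) = -54 + b)
√(W(-127) + w(101, 98)) = √(4*(-127) + (-54 + 101)) = √(-508 + 47) = √(-461) = I*√461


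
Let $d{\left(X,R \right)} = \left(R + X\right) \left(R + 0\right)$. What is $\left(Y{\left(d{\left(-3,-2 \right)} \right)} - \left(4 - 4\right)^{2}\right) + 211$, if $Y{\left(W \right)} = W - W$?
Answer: $211$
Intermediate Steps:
$d{\left(X,R \right)} = R \left(R + X\right)$ ($d{\left(X,R \right)} = \left(R + X\right) R = R \left(R + X\right)$)
$Y{\left(W \right)} = 0$
$\left(Y{\left(d{\left(-3,-2 \right)} \right)} - \left(4 - 4\right)^{2}\right) + 211 = \left(0 - \left(4 - 4\right)^{2}\right) + 211 = \left(0 - 0^{2}\right) + 211 = \left(0 - 0\right) + 211 = \left(0 + 0\right) + 211 = 0 + 211 = 211$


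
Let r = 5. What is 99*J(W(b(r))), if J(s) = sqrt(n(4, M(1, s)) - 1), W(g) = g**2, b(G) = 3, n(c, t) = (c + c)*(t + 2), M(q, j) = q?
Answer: 99*sqrt(23) ≈ 474.79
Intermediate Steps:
n(c, t) = 2*c*(2 + t) (n(c, t) = (2*c)*(2 + t) = 2*c*(2 + t))
J(s) = sqrt(23) (J(s) = sqrt(2*4*(2 + 1) - 1) = sqrt(2*4*3 - 1) = sqrt(24 - 1) = sqrt(23))
99*J(W(b(r))) = 99*sqrt(23)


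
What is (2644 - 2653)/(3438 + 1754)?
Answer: -9/5192 ≈ -0.0017334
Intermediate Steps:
(2644 - 2653)/(3438 + 1754) = -9/5192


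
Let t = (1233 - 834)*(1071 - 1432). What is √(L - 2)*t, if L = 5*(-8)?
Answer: -144039*I*√42 ≈ -9.3348e+5*I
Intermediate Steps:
L = -40
t = -144039 (t = 399*(-361) = -144039)
√(L - 2)*t = √(-40 - 2)*(-144039) = √(-42)*(-144039) = (I*√42)*(-144039) = -144039*I*√42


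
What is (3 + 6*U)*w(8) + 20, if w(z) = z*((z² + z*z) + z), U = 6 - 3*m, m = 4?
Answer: -35884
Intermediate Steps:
U = -6 (U = 6 - 3*4 = 6 - 12 = -6)
w(z) = z*(z + 2*z²) (w(z) = z*((z² + z²) + z) = z*(2*z² + z) = z*(z + 2*z²))
(3 + 6*U)*w(8) + 20 = (3 + 6*(-6))*(8²*(1 + 2*8)) + 20 = (3 - 36)*(64*(1 + 16)) + 20 = -2112*17 + 20 = -33*1088 + 20 = -35904 + 20 = -35884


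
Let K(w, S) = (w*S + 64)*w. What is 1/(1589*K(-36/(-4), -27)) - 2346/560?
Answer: -428962621/102395160 ≈ -4.1893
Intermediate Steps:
K(w, S) = w*(64 + S*w) (K(w, S) = (S*w + 64)*w = (64 + S*w)*w = w*(64 + S*w))
1/(1589*K(-36/(-4), -27)) - 2346/560 = 1/(1589*(((-36/(-4))*(64 - (-972)/(-4))))) - 2346/560 = 1/(1589*(((-36*(-¼))*(64 - (-972)*(-1)/4)))) - 2346*1/560 = 1/(1589*((9*(64 - 27*9)))) - 1173/280 = 1/(1589*((9*(64 - 243)))) - 1173/280 = 1/(1589*((9*(-179)))) - 1173/280 = (1/1589)/(-1611) - 1173/280 = (1/1589)*(-1/1611) - 1173/280 = -1/2559879 - 1173/280 = -428962621/102395160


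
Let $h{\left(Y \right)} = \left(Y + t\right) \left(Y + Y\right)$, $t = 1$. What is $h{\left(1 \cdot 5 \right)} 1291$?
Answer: $77460$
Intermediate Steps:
$h{\left(Y \right)} = 2 Y \left(1 + Y\right)$ ($h{\left(Y \right)} = \left(Y + 1\right) \left(Y + Y\right) = \left(1 + Y\right) 2 Y = 2 Y \left(1 + Y\right)$)
$h{\left(1 \cdot 5 \right)} 1291 = 2 \cdot 1 \cdot 5 \left(1 + 1 \cdot 5\right) 1291 = 2 \cdot 5 \left(1 + 5\right) 1291 = 2 \cdot 5 \cdot 6 \cdot 1291 = 60 \cdot 1291 = 77460$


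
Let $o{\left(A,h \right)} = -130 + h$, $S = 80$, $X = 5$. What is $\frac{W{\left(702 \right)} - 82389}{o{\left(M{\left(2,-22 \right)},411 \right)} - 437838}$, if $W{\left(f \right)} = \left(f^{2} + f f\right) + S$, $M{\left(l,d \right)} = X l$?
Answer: $- \frac{903299}{437557} \approx -2.0644$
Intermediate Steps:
$M{\left(l,d \right)} = 5 l$
$W{\left(f \right)} = 80 + 2 f^{2}$ ($W{\left(f \right)} = \left(f^{2} + f f\right) + 80 = \left(f^{2} + f^{2}\right) + 80 = 2 f^{2} + 80 = 80 + 2 f^{2}$)
$\frac{W{\left(702 \right)} - 82389}{o{\left(M{\left(2,-22 \right)},411 \right)} - 437838} = \frac{\left(80 + 2 \cdot 702^{2}\right) - 82389}{\left(-130 + 411\right) - 437838} = \frac{\left(80 + 2 \cdot 492804\right) - 82389}{281 - 437838} = \frac{\left(80 + 985608\right) - 82389}{-437557} = \left(985688 - 82389\right) \left(- \frac{1}{437557}\right) = 903299 \left(- \frac{1}{437557}\right) = - \frac{903299}{437557}$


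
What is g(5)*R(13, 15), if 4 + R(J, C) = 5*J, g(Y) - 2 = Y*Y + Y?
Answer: 1952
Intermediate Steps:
g(Y) = 2 + Y + Y**2 (g(Y) = 2 + (Y*Y + Y) = 2 + (Y**2 + Y) = 2 + (Y + Y**2) = 2 + Y + Y**2)
R(J, C) = -4 + 5*J
g(5)*R(13, 15) = (2 + 5 + 5**2)*(-4 + 5*13) = (2 + 5 + 25)*(-4 + 65) = 32*61 = 1952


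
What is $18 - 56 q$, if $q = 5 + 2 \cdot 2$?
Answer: $-486$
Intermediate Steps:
$q = 9$ ($q = 5 + 4 = 9$)
$18 - 56 q = 18 - 504 = -486$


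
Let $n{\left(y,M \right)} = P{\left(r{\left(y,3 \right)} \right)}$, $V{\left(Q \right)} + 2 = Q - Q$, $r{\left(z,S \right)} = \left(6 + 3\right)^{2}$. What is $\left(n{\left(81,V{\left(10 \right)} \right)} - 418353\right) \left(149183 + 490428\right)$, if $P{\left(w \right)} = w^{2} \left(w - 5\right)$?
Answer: $51349889913$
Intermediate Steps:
$r{\left(z,S \right)} = 81$ ($r{\left(z,S \right)} = 9^{2} = 81$)
$V{\left(Q \right)} = -2$ ($V{\left(Q \right)} = -2 + \left(Q - Q\right) = -2 + 0 = -2$)
$P{\left(w \right)} = w^{2} \left(-5 + w\right)$
$n{\left(y,M \right)} = 498636$ ($n{\left(y,M \right)} = 81^{2} \left(-5 + 81\right) = 6561 \cdot 76 = 498636$)
$\left(n{\left(81,V{\left(10 \right)} \right)} - 418353\right) \left(149183 + 490428\right) = \left(498636 - 418353\right) \left(149183 + 490428\right) = 80283 \cdot 639611 = 51349889913$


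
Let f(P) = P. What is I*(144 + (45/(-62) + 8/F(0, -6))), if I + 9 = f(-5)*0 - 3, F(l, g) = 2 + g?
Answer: -52554/31 ≈ -1695.3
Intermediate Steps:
I = -12 (I = -9 + (-5*0 - 3) = -9 + (0 - 3) = -9 - 3 = -12)
I*(144 + (45/(-62) + 8/F(0, -6))) = -12*(144 + (45/(-62) + 8/(2 - 6))) = -12*(144 + (45*(-1/62) + 8/(-4))) = -12*(144 + (-45/62 + 8*(-1/4))) = -12*(144 + (-45/62 - 2)) = -12*(144 - 169/62) = -12*8759/62 = -52554/31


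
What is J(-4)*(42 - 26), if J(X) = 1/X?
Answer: -4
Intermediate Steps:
J(X) = 1/X
J(-4)*(42 - 26) = (42 - 26)/(-4) = -1/4*16 = -4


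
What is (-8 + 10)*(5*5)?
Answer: 50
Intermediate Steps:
(-8 + 10)*(5*5) = 2*25 = 50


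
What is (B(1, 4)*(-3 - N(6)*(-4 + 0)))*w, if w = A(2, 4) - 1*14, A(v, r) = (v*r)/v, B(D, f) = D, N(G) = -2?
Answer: 110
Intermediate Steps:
A(v, r) = r (A(v, r) = (r*v)/v = r)
w = -10 (w = 4 - 1*14 = 4 - 14 = -10)
(B(1, 4)*(-3 - N(6)*(-4 + 0)))*w = (1*(-3 - (-2)*(-4 + 0)))*(-10) = (1*(-3 - (-2)*(-4)))*(-10) = (1*(-3 - 1*8))*(-10) = (1*(-3 - 8))*(-10) = (1*(-11))*(-10) = -11*(-10) = 110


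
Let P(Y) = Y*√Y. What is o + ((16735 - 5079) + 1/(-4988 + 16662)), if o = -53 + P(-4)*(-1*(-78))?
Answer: 135453423/11674 - 624*I ≈ 11603.0 - 624.0*I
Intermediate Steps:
P(Y) = Y^(3/2)
o = -53 - 624*I (o = -53 + (-4)^(3/2)*(-1*(-78)) = -53 - 8*I*78 = -53 - 624*I ≈ -53.0 - 624.0*I)
o + ((16735 - 5079) + 1/(-4988 + 16662)) = (-53 - 624*I) + ((16735 - 5079) + 1/(-4988 + 16662)) = (-53 - 624*I) + (11656 + 1/11674) = (-53 - 624*I) + 136072145/11674 = 135453423/11674 - 624*I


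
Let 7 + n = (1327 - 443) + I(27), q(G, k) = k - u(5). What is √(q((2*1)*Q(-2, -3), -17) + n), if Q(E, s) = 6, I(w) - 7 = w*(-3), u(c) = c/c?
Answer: √785 ≈ 28.018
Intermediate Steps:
u(c) = 1
I(w) = 7 - 3*w (I(w) = 7 + w*(-3) = 7 - 3*w)
q(G, k) = -1 + k (q(G, k) = k - 1*1 = k - 1 = -1 + k)
n = 803 (n = -7 + ((1327 - 443) + (7 - 3*27)) = -7 + (884 + (7 - 81)) = -7 + (884 - 74) = -7 + 810 = 803)
√(q((2*1)*Q(-2, -3), -17) + n) = √((-1 - 17) + 803) = √(-18 + 803) = √785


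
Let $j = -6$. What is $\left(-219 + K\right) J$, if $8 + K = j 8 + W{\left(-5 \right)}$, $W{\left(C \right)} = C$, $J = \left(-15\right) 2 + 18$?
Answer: $3360$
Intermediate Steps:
$J = -12$ ($J = -30 + 18 = -12$)
$K = -61$ ($K = -8 - 53 = -61$)
$\left(-219 + K\right) J = \left(-219 - 61\right) \left(-12\right) = \left(-280\right) \left(-12\right) = 3360$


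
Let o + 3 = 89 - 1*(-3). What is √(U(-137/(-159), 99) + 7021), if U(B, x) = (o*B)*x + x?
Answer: √41325637/53 ≈ 121.29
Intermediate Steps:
o = 89 (o = -3 + (89 - 1*(-3)) = -3 + (89 + 3) = -3 + 92 = 89)
U(B, x) = x + 89*B*x (U(B, x) = (89*B)*x + x = 89*B*x + x = x + 89*B*x)
√(U(-137/(-159), 99) + 7021) = √(99*(1 + 89*(-137/(-159))) + 7021) = √(99*(1 + 89*(-137*(-1/159))) + 7021) = √(99*(1 + 89*(137/159)) + 7021) = √(99*(1 + 12193/159) + 7021) = √(99*(12352/159) + 7021) = √(407616/53 + 7021) = √(779729/53) = √41325637/53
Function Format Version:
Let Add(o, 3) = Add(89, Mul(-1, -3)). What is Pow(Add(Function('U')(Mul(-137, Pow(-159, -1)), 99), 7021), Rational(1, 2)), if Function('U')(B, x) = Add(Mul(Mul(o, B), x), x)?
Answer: Mul(Rational(1, 53), Pow(41325637, Rational(1, 2))) ≈ 121.29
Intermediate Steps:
o = 89 (o = Add(-3, Add(89, Mul(-1, -3))) = Add(-3, Add(89, 3)) = Add(-3, 92) = 89)
Function('U')(B, x) = Add(x, Mul(89, B, x)) (Function('U')(B, x) = Add(Mul(Mul(89, B), x), x) = Add(Mul(89, B, x), x) = Add(x, Mul(89, B, x)))
Pow(Add(Function('U')(Mul(-137, Pow(-159, -1)), 99), 7021), Rational(1, 2)) = Pow(Add(Mul(99, Add(1, Mul(89, Mul(-137, Pow(-159, -1))))), 7021), Rational(1, 2)) = Pow(Add(Mul(99, Add(1, Mul(89, Mul(-137, Rational(-1, 159))))), 7021), Rational(1, 2)) = Pow(Add(Mul(99, Add(1, Mul(89, Rational(137, 159)))), 7021), Rational(1, 2)) = Pow(Add(Mul(99, Add(1, Rational(12193, 159))), 7021), Rational(1, 2)) = Pow(Add(Mul(99, Rational(12352, 159)), 7021), Rational(1, 2)) = Pow(Add(Rational(407616, 53), 7021), Rational(1, 2)) = Pow(Rational(779729, 53), Rational(1, 2)) = Mul(Rational(1, 53), Pow(41325637, Rational(1, 2)))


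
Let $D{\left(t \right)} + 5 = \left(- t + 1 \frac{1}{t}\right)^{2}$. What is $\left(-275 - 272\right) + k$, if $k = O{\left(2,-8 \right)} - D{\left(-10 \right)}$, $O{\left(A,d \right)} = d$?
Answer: $- \frac{64801}{100} \approx -648.01$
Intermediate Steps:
$D{\left(t \right)} = -5 + \left(\frac{1}{t} - t\right)^{2}$ ($D{\left(t \right)} = -5 + \left(- t + 1 \frac{1}{t}\right)^{2} = -5 + \left(- t + \frac{1}{t}\right)^{2} = -5 + \left(\frac{1}{t} - t\right)^{2}$)
$k = - \frac{10101}{100}$ ($k = -8 - \left(-7 + \frac{1}{100} + \left(-10\right)^{2}\right) = -8 - \left(-7 + \frac{1}{100} + 100\right) = -8 - \frac{9301}{100} = - \frac{10101}{100} \approx -101.01$)
$\left(-275 - 272\right) + k = \left(-275 - 272\right) - \frac{10101}{100} = -547 - \frac{10101}{100} = - \frac{64801}{100}$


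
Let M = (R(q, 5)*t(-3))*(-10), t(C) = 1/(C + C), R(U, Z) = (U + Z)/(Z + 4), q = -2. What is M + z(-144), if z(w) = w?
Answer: -1291/9 ≈ -143.44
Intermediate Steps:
R(U, Z) = (U + Z)/(4 + Z)
t(C) = 1/(2*C)
M = 5/9 (M = (((-2 + 5)/(4 + 5))*((½)/(-3)))*(-10) = ((3/9)*((½)*(-⅓)))*(-10) = (((⅑)*3)*(-⅙))*(-10) = ((⅓)*(-⅙))*(-10) = -1/18*(-10) = 5/9 ≈ 0.55556)
M + z(-144) = 5/9 - 144 = -1291/9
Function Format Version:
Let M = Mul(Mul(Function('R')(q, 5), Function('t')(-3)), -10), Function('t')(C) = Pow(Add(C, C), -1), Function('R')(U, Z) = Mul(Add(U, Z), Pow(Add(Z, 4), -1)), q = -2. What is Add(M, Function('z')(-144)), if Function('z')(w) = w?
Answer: Rational(-1291, 9) ≈ -143.44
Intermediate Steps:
Function('R')(U, Z) = Mul(Pow(Add(4, Z), -1), Add(U, Z)) (Function('R')(U, Z) = Mul(Add(U, Z), Pow(Add(4, Z), -1)) = Mul(Pow(Add(4, Z), -1), Add(U, Z)))
Function('t')(C) = Mul(Rational(1, 2), Pow(C, -1)) (Function('t')(C) = Pow(Mul(2, C), -1) = Mul(Rational(1, 2), Pow(C, -1)))
M = Rational(5, 9) (M = Mul(Mul(Mul(Pow(Add(4, 5), -1), Add(-2, 5)), Mul(Rational(1, 2), Pow(-3, -1))), -10) = Mul(Mul(Mul(Pow(9, -1), 3), Mul(Rational(1, 2), Rational(-1, 3))), -10) = Mul(Mul(Mul(Rational(1, 9), 3), Rational(-1, 6)), -10) = Mul(Mul(Rational(1, 3), Rational(-1, 6)), -10) = Mul(Rational(-1, 18), -10) = Rational(5, 9) ≈ 0.55556)
Add(M, Function('z')(-144)) = Add(Rational(5, 9), -144) = Rational(-1291, 9)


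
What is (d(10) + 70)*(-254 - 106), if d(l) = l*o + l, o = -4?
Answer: -14400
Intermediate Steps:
d(l) = -3*l (d(l) = l*(-4) + l = -4*l + l = -3*l)
(d(10) + 70)*(-254 - 106) = (-3*10 + 70)*(-254 - 106) = (-30 + 70)*(-360) = 40*(-360) = -14400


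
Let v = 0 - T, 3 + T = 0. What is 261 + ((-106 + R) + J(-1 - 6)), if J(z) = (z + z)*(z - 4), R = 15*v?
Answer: 354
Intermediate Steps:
T = -3 (T = -3 + 0 = -3)
v = 3 (v = 0 - 1*(-3) = 0 + 3 = 3)
R = 45 (R = 15*3 = 45)
J(z) = 2*z*(-4 + z) (J(z) = (2*z)*(-4 + z) = 2*z*(-4 + z))
261 + ((-106 + R) + J(-1 - 6)) = 261 + ((-106 + 45) + 2*(-1 - 6)*(-4 + (-1 - 6))) = 261 + (-61 + 2*(-7)*(-4 - 7)) = 261 + (-61 + 2*(-7)*(-11)) = 261 + (-61 + 154) = 261 + 93 = 354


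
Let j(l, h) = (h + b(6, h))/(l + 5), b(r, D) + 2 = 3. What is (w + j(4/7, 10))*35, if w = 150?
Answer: 207445/39 ≈ 5319.1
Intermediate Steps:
b(r, D) = 1 (b(r, D) = -2 + 3 = 1)
j(l, h) = (1 + h)/(5 + l) (j(l, h) = (h + 1)/(l + 5) = (1 + h)/(5 + l))
(w + j(4/7, 10))*35 = (150 + (1 + 10)/(5 + 4/7))*35 = (150 + 11/(5 + 4*(1/7)))*35 = (150 + 11/(5 + 4/7))*35 = (150 + 11/(39/7))*35 = (150 + (7/39)*11)*35 = (150 + 77/39)*35 = (5927/39)*35 = 207445/39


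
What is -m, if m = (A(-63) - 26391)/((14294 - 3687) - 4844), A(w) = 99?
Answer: 8764/1921 ≈ 4.5622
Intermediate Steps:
m = -8764/1921 (m = (99 - 26391)/((14294 - 3687) - 4844) = -26292/(10607 - 4844) = -26292/5763 = -26292*1/5763 = -8764/1921 ≈ -4.5622)
-m = -1*(-8764/1921) = 8764/1921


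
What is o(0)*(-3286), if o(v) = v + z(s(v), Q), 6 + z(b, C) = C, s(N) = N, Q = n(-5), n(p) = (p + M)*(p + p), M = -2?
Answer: -210304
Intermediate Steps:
n(p) = 2*p*(-2 + p) (n(p) = (p - 2)*(p + p) = (-2 + p)*(2*p) = 2*p*(-2 + p))
Q = 70 (Q = 2*(-5)*(-2 - 5) = 2*(-5)*(-7) = 70)
z(b, C) = -6 + C
o(v) = 64 + v (o(v) = v + (-6 + 70) = v + 64 = 64 + v)
o(0)*(-3286) = (64 + 0)*(-3286) = 64*(-3286) = -210304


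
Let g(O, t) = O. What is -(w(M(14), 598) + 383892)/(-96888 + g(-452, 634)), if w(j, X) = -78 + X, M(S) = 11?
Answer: 96103/24335 ≈ 3.9492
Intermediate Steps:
-(w(M(14), 598) + 383892)/(-96888 + g(-452, 634)) = -((-78 + 598) + 383892)/(-96888 - 452) = -(520 + 383892)/(-97340) = -384412*(-1)/97340 = -1*(-96103/24335) = 96103/24335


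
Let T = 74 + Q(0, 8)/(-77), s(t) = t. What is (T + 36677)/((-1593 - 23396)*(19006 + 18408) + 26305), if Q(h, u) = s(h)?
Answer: -36751/934912141 ≈ -3.9310e-5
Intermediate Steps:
Q(h, u) = h
T = 74 (T = 74 + 0/(-77) = 74 + 0*(-1/77) = 74 + 0 = 74)
(T + 36677)/((-1593 - 23396)*(19006 + 18408) + 26305) = (74 + 36677)/((-1593 - 23396)*(19006 + 18408) + 26305) = 36751/(-24989*37414 + 26305) = 36751/(-934938446 + 26305) = 36751/(-934912141) = 36751*(-1/934912141) = -36751/934912141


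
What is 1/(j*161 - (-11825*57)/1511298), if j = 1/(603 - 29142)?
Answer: 1334538/587663 ≈ 2.2709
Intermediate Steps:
j = -1/28539 (j = 1/(-28539) = -1/28539 ≈ -3.5040e-5)
1/(j*161 - (-11825*57)/1511298) = 1/(-1/28539*161 - (-11825*57)/1511298) = 1/(-23/4077 - (-674025)/1511298) = 1/(-23/4077 - 1*(-11825/26514)) = 1/(-23/4077 + 11825/26514) = 1/(587663/1334538) = 1334538/587663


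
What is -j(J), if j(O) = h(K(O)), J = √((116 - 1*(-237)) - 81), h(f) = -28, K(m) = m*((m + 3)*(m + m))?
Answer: 28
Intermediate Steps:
K(m) = 2*m²*(3 + m) (K(m) = m*((3 + m)*(2*m)) = m*(2*m*(3 + m)) = 2*m²*(3 + m))
J = 4*√17 (J = √((116 + 237) - 81) = √(353 - 81) = √272 = 4*√17 ≈ 16.492)
j(O) = -28
-j(J) = -1*(-28) = 28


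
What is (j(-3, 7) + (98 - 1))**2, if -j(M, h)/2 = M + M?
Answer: 11881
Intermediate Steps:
j(M, h) = -4*M (j(M, h) = -2*(M + M) = -4*M)
(j(-3, 7) + (98 - 1))**2 = (-4*(-3) + (98 - 1))**2 = (12 + 97)**2 = 109**2 = 11881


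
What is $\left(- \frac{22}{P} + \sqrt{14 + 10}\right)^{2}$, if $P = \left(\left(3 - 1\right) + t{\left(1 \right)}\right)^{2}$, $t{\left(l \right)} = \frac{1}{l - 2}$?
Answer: $508 - 88 \sqrt{6} \approx 292.44$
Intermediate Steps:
$t{\left(l \right)} = \frac{1}{-2 + l}$
$P = 1$ ($P = \left(\left(3 - 1\right) + \frac{1}{-2 + 1}\right)^{2} = \left(2 + \frac{1}{-1}\right)^{2} = \left(2 - 1\right)^{2} = 1^{2} = 1$)
$\left(- \frac{22}{P} + \sqrt{14 + 10}\right)^{2} = \left(- \frac{22}{1} + \sqrt{14 + 10}\right)^{2} = \left(\left(-22\right) 1 + \sqrt{24}\right)^{2} = \left(-22 + 2 \sqrt{6}\right)^{2}$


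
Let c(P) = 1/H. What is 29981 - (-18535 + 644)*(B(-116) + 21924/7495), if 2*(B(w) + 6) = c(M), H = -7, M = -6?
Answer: -2760610519/104930 ≈ -26309.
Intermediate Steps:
c(P) = -⅐ (c(P) = 1/(-7) = -⅐)
B(w) = -85/14 (B(w) = -6 + (½)*(-⅐) = -6 - 1/14 = -85/14)
29981 - (-18535 + 644)*(B(-116) + 21924/7495) = 29981 - (-18535 + 644)*(-85/14 + 21924/7495) = 29981 - (-17891)*(-85/14 + 21924*(1/7495)) = 29981 - (-17891)*(-85/14 + 21924/7495) = 29981 - (-17891)*(-330139)/104930 = 29981 - 1*5906516849/104930 = 29981 - 5906516849/104930 = -2760610519/104930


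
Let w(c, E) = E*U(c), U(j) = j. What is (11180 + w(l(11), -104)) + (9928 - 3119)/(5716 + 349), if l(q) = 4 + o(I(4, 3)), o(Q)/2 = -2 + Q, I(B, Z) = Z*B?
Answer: 52675269/6065 ≈ 8685.1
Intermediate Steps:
I(B, Z) = B*Z
o(Q) = -4 + 2*Q (o(Q) = 2*(-2 + Q) = -4 + 2*Q)
l(q) = 24 (l(q) = 4 + (-4 + 2*(4*3)) = 4 + (-4 + 2*12) = 4 + (-4 + 24) = 4 + 20 = 24)
w(c, E) = E*c
(11180 + w(l(11), -104)) + (9928 - 3119)/(5716 + 349) = (11180 - 104*24) + (9928 - 3119)/(5716 + 349) = (11180 - 2496) + 6809/6065 = 8684 + 6809*(1/6065) = 8684 + 6809/6065 = 52675269/6065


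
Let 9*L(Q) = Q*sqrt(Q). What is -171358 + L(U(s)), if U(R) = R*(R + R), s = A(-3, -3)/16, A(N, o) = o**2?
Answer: -171358 + 81*sqrt(2)/2048 ≈ -1.7136e+5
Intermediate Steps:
s = 9/16 (s = (-3)**2/16 = 9*(1/16) = 9/16 ≈ 0.56250)
U(R) = 2*R**2 (U(R) = R*(2*R) = 2*R**2)
L(Q) = Q**(3/2)/9 (L(Q) = (Q*sqrt(Q))/9 = Q**(3/2)/9)
-171358 + L(U(s)) = -171358 + (2*(9/16)**2)**(3/2)/9 = -171358 + (2*(81/256))**(3/2)/9 = -171358 + (81/128)**(3/2)/9 = -171358 + (729*sqrt(2)/2048)/9 = -171358 + 81*sqrt(2)/2048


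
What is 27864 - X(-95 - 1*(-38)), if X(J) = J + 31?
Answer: 27890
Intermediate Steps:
X(J) = 31 + J
27864 - X(-95 - 1*(-38)) = 27864 - (31 + (-95 - 1*(-38))) = 27864 - (31 + (-95 + 38)) = 27864 - (31 - 57) = 27864 - 1*(-26) = 27864 + 26 = 27890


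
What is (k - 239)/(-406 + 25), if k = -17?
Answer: 256/381 ≈ 0.67192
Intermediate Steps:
(k - 239)/(-406 + 25) = (-17 - 239)/(-406 + 25) = -256/(-381) = -256*(-1/381) = 256/381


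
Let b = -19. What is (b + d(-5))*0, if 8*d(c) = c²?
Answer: 0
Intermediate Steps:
d(c) = c²/8
(b + d(-5))*0 = (-19 + (⅛)*(-5)²)*0 = (-19 + (⅛)*25)*0 = (-19 + 25/8)*0 = -127/8*0 = 0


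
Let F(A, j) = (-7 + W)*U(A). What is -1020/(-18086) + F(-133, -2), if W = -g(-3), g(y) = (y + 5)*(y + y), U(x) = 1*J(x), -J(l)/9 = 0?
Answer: 510/9043 ≈ 0.056397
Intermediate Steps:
J(l) = 0 (J(l) = -9*0 = 0)
U(x) = 0 (U(x) = 1*0 = 0)
g(y) = 2*y*(5 + y) (g(y) = (5 + y)*(2*y) = 2*y*(5 + y))
W = 12 (W = -2*(-3)*(5 - 3) = -2*(-3)*2 = -1*(-12) = 12)
F(A, j) = 0 (F(A, j) = (-7 + 12)*0 = 5*0 = 0)
-1020/(-18086) + F(-133, -2) = -1020/(-18086) + 0 = -1020*(-1/18086) + 0 = 510/9043 + 0 = 510/9043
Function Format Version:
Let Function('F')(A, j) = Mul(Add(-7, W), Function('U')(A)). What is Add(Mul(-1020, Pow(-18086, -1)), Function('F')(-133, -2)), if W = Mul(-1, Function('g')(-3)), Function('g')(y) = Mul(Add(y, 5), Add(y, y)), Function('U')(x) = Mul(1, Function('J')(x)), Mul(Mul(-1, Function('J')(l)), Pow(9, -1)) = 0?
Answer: Rational(510, 9043) ≈ 0.056397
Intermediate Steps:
Function('J')(l) = 0 (Function('J')(l) = Mul(-9, 0) = 0)
Function('U')(x) = 0 (Function('U')(x) = Mul(1, 0) = 0)
Function('g')(y) = Mul(2, y, Add(5, y)) (Function('g')(y) = Mul(Add(5, y), Mul(2, y)) = Mul(2, y, Add(5, y)))
W = 12 (W = Mul(-1, Mul(2, -3, Add(5, -3))) = Mul(-1, Mul(2, -3, 2)) = Mul(-1, -12) = 12)
Function('F')(A, j) = 0 (Function('F')(A, j) = Mul(Add(-7, 12), 0) = Mul(5, 0) = 0)
Add(Mul(-1020, Pow(-18086, -1)), Function('F')(-133, -2)) = Add(Mul(-1020, Pow(-18086, -1)), 0) = Add(Mul(-1020, Rational(-1, 18086)), 0) = Add(Rational(510, 9043), 0) = Rational(510, 9043)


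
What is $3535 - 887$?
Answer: $2648$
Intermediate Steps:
$3535 - 887 = 2648$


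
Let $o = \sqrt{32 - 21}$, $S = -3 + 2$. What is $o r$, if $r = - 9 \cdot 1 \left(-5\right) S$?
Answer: $- 45 \sqrt{11} \approx -149.25$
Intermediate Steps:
$S = -1$
$o = \sqrt{11} \approx 3.3166$
$r = -45$ ($r = - 9 \cdot 1 \left(-5\right) \left(-1\right) = \left(-9\right) \left(-5\right) \left(-1\right) = 45 \left(-1\right) = -45$)
$o r = \sqrt{11} \left(-45\right) = - 45 \sqrt{11}$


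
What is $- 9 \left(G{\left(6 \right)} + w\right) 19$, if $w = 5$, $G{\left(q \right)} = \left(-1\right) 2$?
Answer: $-513$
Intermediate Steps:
$G{\left(q \right)} = -2$
$- 9 \left(G{\left(6 \right)} + w\right) 19 = - 9 \left(-2 + 5\right) 19 = \left(-9\right) 3 \cdot 19 = \left(-27\right) 19 = -513$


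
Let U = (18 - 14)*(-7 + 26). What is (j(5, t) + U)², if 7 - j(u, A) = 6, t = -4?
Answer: 5929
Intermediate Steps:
j(u, A) = 1 (j(u, A) = 7 - 1*6 = 7 - 6 = 1)
U = 76 (U = 4*19 = 76)
(j(5, t) + U)² = (1 + 76)² = 77² = 5929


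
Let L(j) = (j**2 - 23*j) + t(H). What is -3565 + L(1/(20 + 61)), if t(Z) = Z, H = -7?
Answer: -23437754/6561 ≈ -3572.3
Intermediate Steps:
L(j) = -7 + j**2 - 23*j (L(j) = (j**2 - 23*j) - 7 = -7 + j**2 - 23*j)
-3565 + L(1/(20 + 61)) = -3565 + (-7 + (1/(20 + 61))**2 - 23/(20 + 61)) = -3565 + (-7 + (1/81)**2 - 23/81) = -3565 + (-7 + (1/81)**2 - 23*1/81) = -3565 + (-7 + 1/6561 - 23/81) = -3565 - 47789/6561 = -23437754/6561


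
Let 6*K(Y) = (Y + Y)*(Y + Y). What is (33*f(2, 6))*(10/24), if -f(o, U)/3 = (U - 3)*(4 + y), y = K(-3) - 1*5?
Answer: -2475/4 ≈ -618.75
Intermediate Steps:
K(Y) = 2*Y²/3 (K(Y) = ((Y + Y)*(Y + Y))/6 = ((2*Y)*(2*Y))/6 = (4*Y²)/6 = 2*Y²/3)
y = 1 (y = (⅔)*(-3)² - 1*5 = (⅔)*9 - 5 = 6 - 5 = 1)
f(o, U) = 45 - 15*U (f(o, U) = -3*(U - 3)*(4 + 1) = -3*(-3 + U)*5 = -3*(-15 + 5*U) = 45 - 15*U)
(33*f(2, 6))*(10/24) = (33*(45 - 15*6))*(10/24) = (33*(45 - 90))*(10*(1/24)) = (33*(-45))*(5/12) = -1485*5/12 = -2475/4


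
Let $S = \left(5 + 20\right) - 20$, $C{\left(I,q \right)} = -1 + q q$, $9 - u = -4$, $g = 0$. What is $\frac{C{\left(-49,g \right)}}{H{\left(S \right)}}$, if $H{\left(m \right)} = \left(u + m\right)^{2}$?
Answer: $- \frac{1}{324} \approx -0.0030864$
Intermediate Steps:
$u = 13$ ($u = 9 - -4 = 9 + 4 = 13$)
$C{\left(I,q \right)} = -1 + q^{2}$
$S = 5$ ($S = 25 - 20 = 5$)
$H{\left(m \right)} = \left(13 + m\right)^{2}$
$\frac{C{\left(-49,g \right)}}{H{\left(S \right)}} = \frac{-1 + 0^{2}}{\left(13 + 5\right)^{2}} = \frac{-1 + 0}{18^{2}} = - \frac{1}{324}$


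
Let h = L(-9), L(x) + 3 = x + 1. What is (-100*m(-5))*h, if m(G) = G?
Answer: -5500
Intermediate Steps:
L(x) = -2 + x (L(x) = -3 + (x + 1) = -3 + (1 + x) = -2 + x)
h = -11 (h = -2 - 9 = -11)
(-100*m(-5))*h = -100*(-5)*(-11) = 500*(-11) = -5500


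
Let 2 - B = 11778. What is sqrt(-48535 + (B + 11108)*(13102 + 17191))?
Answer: I*sqrt(20284259) ≈ 4503.8*I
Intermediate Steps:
B = -11776 (B = 2 - 1*11778 = 2 - 11778 = -11776)
sqrt(-48535 + (B + 11108)*(13102 + 17191)) = sqrt(-48535 + (-11776 + 11108)*(13102 + 17191)) = sqrt(-48535 - 668*30293) = sqrt(-48535 - 20235724) = sqrt(-20284259) = I*sqrt(20284259)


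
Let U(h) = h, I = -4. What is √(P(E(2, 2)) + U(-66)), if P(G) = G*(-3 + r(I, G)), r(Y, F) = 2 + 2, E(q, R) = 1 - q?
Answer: I*√67 ≈ 8.1853*I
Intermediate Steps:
r(Y, F) = 4
P(G) = G (P(G) = G*(-3 + 4) = G*1 = G)
√(P(E(2, 2)) + U(-66)) = √((1 - 1*2) - 66) = √((1 - 2) - 66) = √(-1 - 66) = √(-67) = I*√67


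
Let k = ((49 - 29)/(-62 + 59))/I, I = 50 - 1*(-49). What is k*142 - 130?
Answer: -41450/297 ≈ -139.56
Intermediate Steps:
I = 99 (I = 50 + 49 = 99)
k = -20/297 (k = ((49 - 29)/(-62 + 59))/99 = (20/(-3))*(1/99) = (20*(-⅓))*(1/99) = -20/3*1/99 = -20/297 ≈ -0.067340)
k*142 - 130 = -20/297*142 - 130 = -2840/297 - 130 = -41450/297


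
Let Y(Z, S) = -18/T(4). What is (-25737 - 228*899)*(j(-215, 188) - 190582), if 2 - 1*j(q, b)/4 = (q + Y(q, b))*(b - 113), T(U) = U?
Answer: 28774949316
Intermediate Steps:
Y(Z, S) = -9/2 (Y(Z, S) = -18/4 = -18*¼ = -9/2)
j(q, b) = 8 - 4*(-113 + b)*(-9/2 + q) (j(q, b) = 8 - 4*(q - 9/2)*(b - 113) = 8 - 4*(-9/2 + q)*(-113 + b) = 8 - 4*(-113 + b)*(-9/2 + q))
(-25737 - 228*899)*(j(-215, 188) - 190582) = (-25737 - 228*899)*((-2026 + 18*188 + 452*(-215) - 4*188*(-215)) - 190582) = (-25737 - 204972)*((-2026 + 3384 - 97180 + 161680) - 190582) = -230709*(65858 - 190582) = -230709*(-124724) = 28774949316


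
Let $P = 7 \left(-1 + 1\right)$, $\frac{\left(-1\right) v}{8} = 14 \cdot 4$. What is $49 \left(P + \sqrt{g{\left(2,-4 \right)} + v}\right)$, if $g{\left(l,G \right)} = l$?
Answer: $49 i \sqrt{446} \approx 1034.8 i$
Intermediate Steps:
$v = -448$ ($v = - 8 \cdot 14 \cdot 4 = \left(-8\right) 56 = -448$)
$P = 0$ ($P = 7 \cdot 0 = 0$)
$49 \left(P + \sqrt{g{\left(2,-4 \right)} + v}\right) = 49 \left(0 + \sqrt{2 - 448}\right) = 49 \left(0 + \sqrt{-446}\right) = 49 \left(0 + i \sqrt{446}\right) = 49 i \sqrt{446}$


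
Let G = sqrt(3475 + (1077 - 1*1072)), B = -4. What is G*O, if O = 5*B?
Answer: -40*sqrt(870) ≈ -1179.8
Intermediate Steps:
O = -20 (O = 5*(-4) = -20)
G = 2*sqrt(870) (G = sqrt(3475 + (1077 - 1072)) = sqrt(3475 + 5) = sqrt(3480) = 2*sqrt(870) ≈ 58.992)
G*O = (2*sqrt(870))*(-20) = -40*sqrt(870)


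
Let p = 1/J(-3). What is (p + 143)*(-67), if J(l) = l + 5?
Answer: -19229/2 ≈ -9614.5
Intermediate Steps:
J(l) = 5 + l
p = ½ (p = 1/(5 - 3) = 1/2 = ½ ≈ 0.50000)
(p + 143)*(-67) = (½ + 143)*(-67) = (287/2)*(-67) = -19229/2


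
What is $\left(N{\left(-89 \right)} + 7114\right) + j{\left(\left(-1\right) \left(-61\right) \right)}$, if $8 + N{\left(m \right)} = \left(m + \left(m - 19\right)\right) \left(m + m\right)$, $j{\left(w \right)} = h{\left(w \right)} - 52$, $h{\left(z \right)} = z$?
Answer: $42181$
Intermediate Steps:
$j{\left(w \right)} = -52 + w$ ($j{\left(w \right)} = w - 52 = -52 + w$)
$N{\left(m \right)} = -8 + 2 m \left(-19 + 2 m\right)$ ($N{\left(m \right)} = -8 + \left(m + \left(m - 19\right)\right) \left(m + m\right) = -8 + \left(m + \left(m - 19\right)\right) 2 m = -8 + \left(m + \left(-19 + m\right)\right) 2 m = -8 + \left(-19 + 2 m\right) 2 m = -8 + 2 m \left(-19 + 2 m\right)$)
$\left(N{\left(-89 \right)} + 7114\right) + j{\left(\left(-1\right) \left(-61\right) \right)} = \left(\left(-8 - -3382 + 4 \left(-89\right)^{2}\right) + 7114\right) - -9 = \left(\left(-8 + 3382 + 4 \cdot 7921\right) + 7114\right) + \left(-52 + 61\right) = \left(\left(-8 + 3382 + 31684\right) + 7114\right) + 9 = \left(35058 + 7114\right) + 9 = 42172 + 9 = 42181$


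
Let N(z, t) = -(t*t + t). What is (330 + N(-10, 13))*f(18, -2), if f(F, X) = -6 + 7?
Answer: 148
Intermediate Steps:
N(z, t) = -t - t² (N(z, t) = -(t² + t) = -(t + t²) = -t - t²)
f(F, X) = 1
(330 + N(-10, 13))*f(18, -2) = (330 - 1*13*(1 + 13))*1 = (330 - 1*13*14)*1 = (330 - 182)*1 = 148*1 = 148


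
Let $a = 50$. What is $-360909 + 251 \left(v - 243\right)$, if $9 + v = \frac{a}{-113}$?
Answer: $- \frac{47942743}{113} \approx -4.2427 \cdot 10^{5}$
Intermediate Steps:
$v = - \frac{1067}{113}$ ($v = -9 + \frac{50}{-113} = -9 + 50 \left(- \frac{1}{113}\right) = -9 - \frac{50}{113} = - \frac{1067}{113} \approx -9.4425$)
$-360909 + 251 \left(v - 243\right) = -360909 + 251 \left(- \frac{1067}{113} - 243\right) = -360909 + 251 \left(- \frac{28526}{113}\right) = -360909 - \frac{7160026}{113} = - \frac{47942743}{113}$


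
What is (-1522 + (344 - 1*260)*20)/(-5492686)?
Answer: -79/2746343 ≈ -2.8766e-5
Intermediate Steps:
(-1522 + (344 - 1*260)*20)/(-5492686) = (-1522 + (344 - 260)*20)*(-1/5492686) = (-1522 + 84*20)*(-1/5492686) = (-1522 + 1680)*(-1/5492686) = 158*(-1/5492686) = -79/2746343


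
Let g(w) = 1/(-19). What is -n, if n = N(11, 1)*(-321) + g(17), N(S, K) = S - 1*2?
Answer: 54892/19 ≈ 2889.1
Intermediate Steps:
N(S, K) = -2 + S (N(S, K) = S - 2 = -2 + S)
g(w) = -1/19
n = -54892/19 (n = (-2 + 11)*(-321) - 1/19 = 9*(-321) - 1/19 = -2889 - 1/19 = -54892/19 ≈ -2889.1)
-n = -1*(-54892/19) = 54892/19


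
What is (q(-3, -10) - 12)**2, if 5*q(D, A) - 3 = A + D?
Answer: 196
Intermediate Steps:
q(D, A) = 3/5 + A/5 + D/5 (q(D, A) = 3/5 + (A + D)/5 = 3/5 + (A/5 + D/5) = 3/5 + A/5 + D/5)
(q(-3, -10) - 12)**2 = ((3/5 + (1/5)*(-10) + (1/5)*(-3)) - 12)**2 = ((3/5 - 2 - 3/5) - 12)**2 = (-2 - 12)**2 = (-14)**2 = 196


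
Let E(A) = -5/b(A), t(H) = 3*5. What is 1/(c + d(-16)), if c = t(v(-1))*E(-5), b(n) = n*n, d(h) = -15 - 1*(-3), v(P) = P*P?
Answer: -1/15 ≈ -0.066667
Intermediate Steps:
v(P) = P²
t(H) = 15
d(h) = -12 (d(h) = -15 + 3 = -12)
b(n) = n²
E(A) = -5/A²
c = -3 (c = 15*(-5/(-5)²) = 15*(-5*1/25) = 15*(-⅕) = -3)
1/(c + d(-16)) = 1/(-3 - 12) = 1/(-15) = -1/15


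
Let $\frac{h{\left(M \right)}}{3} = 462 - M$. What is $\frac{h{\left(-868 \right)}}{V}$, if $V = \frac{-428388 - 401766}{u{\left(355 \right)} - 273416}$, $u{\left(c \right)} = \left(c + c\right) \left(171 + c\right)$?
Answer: $- \frac{66529260}{138359} \approx -480.85$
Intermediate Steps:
$h{\left(M \right)} = 1386 - 3 M$ ($h{\left(M \right)} = 3 \left(462 - M\right) = 1386 - 3 M$)
$u{\left(c \right)} = 2 c \left(171 + c\right)$
$V = - \frac{138359}{16674}$ ($V = \frac{-428388 - 401766}{2 \cdot 355 \left(171 + 355\right) - 273416} = - \frac{830154}{2 \cdot 355 \cdot 526 - 273416} = - \frac{830154}{373460 - 273416} = - \frac{830154}{100044} = \left(-830154\right) \frac{1}{100044} = - \frac{138359}{16674} \approx -8.2979$)
$\frac{h{\left(-868 \right)}}{V} = \frac{1386 - -2604}{- \frac{138359}{16674}} = \left(1386 + 2604\right) \left(- \frac{16674}{138359}\right) = 3990 \left(- \frac{16674}{138359}\right) = - \frac{66529260}{138359}$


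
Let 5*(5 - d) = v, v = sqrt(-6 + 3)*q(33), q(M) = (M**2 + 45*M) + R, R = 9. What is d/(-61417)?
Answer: -5/61417 + 2583*I*sqrt(3)/307085 ≈ -8.1411e-5 + 0.014569*I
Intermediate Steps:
q(M) = 9 + M**2 + 45*M (q(M) = (M**2 + 45*M) + 9 = 9 + M**2 + 45*M)
v = 2583*I*sqrt(3) (v = sqrt(-6 + 3)*(9 + 33**2 + 45*33) = sqrt(-3)*(9 + 1089 + 1485) = (I*sqrt(3))*2583 = 2583*I*sqrt(3) ≈ 4473.9*I)
d = 5 - 2583*I*sqrt(3)/5 ≈ 5.0 - 894.78*I
d/(-61417) = (5 - 2583*I*sqrt(3)/5)/(-61417) = (5 - 2583*I*sqrt(3)/5)*(-1/61417) = -5/61417 + 2583*I*sqrt(3)/307085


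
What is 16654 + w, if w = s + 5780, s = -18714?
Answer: 3720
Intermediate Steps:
w = -12934 (w = -18714 + 5780 = -12934)
16654 + w = 16654 - 12934 = 3720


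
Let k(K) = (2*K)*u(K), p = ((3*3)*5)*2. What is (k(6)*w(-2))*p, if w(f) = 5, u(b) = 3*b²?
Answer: 583200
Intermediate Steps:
p = 90 (p = (9*5)*2 = 45*2 = 90)
k(K) = 6*K³ (k(K) = (2*K)*(3*K²) = 6*K³)
(k(6)*w(-2))*p = ((6*6³)*5)*90 = ((6*216)*5)*90 = (1296*5)*90 = 6480*90 = 583200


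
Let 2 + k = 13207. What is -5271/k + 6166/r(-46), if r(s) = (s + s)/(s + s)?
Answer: 81416759/13205 ≈ 6165.6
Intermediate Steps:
k = 13205 (k = -2 + 13207 = 13205)
r(s) = 1 (r(s) = (2*s)/((2*s)) = (2*s)*(1/(2*s)) = 1)
-5271/k + 6166/r(-46) = -5271/13205 + 6166/1 = -5271*1/13205 + 6166*1 = -5271/13205 + 6166 = 81416759/13205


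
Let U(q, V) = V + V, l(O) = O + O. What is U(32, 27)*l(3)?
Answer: 324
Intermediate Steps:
l(O) = 2*O
U(q, V) = 2*V
U(32, 27)*l(3) = (2*27)*(2*3) = 54*6 = 324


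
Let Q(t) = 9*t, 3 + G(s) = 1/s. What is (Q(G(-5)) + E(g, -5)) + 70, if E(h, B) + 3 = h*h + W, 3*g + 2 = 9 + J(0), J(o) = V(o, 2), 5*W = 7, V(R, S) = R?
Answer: 2027/45 ≈ 45.044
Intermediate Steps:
W = 7/5 (W = (⅕)*7 = 7/5 ≈ 1.4000)
J(o) = o
g = 7/3 (g = -⅔ + (9 + 0)/3 = -⅔ + (⅓)*9 = -⅔ + 3 = 7/3 ≈ 2.3333)
E(h, B) = -8/5 + h² (E(h, B) = -3 + (h*h + 7/5) = -3 + (h² + 7/5) = -3 + (7/5 + h²) = -8/5 + h²)
G(s) = -3 + 1/s
(Q(G(-5)) + E(g, -5)) + 70 = (9*(-3 + 1/(-5)) + (-8/5 + (7/3)²)) + 70 = (9*(-3 - ⅕) + (-8/5 + 49/9)) + 70 = (9*(-16/5) + 173/45) + 70 = (-144/5 + 173/45) + 70 = -1123/45 + 70 = 2027/45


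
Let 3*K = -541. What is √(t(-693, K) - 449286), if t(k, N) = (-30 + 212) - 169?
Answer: 11*I*√3713 ≈ 670.28*I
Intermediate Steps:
K = -541/3 (K = (⅓)*(-541) = -541/3 ≈ -180.33)
t(k, N) = 13 (t(k, N) = 182 - 169 = 13)
√(t(-693, K) - 449286) = √(13 - 449286) = √(-449273) = 11*I*√3713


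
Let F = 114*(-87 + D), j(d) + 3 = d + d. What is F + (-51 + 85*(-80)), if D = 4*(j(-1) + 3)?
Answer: -17681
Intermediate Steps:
j(d) = -3 + 2*d (j(d) = -3 + (d + d) = -3 + 2*d)
D = -8 (D = 4*((-3 + 2*(-1)) + 3) = 4*((-3 - 2) + 3) = 4*(-5 + 3) = 4*(-2) = -8)
F = -10830 (F = 114*(-87 - 8) = 114*(-95) = -10830)
F + (-51 + 85*(-80)) = -10830 + (-51 + 85*(-80)) = -10830 + (-51 - 6800) = -10830 - 6851 = -17681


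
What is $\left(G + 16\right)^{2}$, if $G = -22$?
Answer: $36$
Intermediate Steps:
$\left(G + 16\right)^{2} = \left(-22 + 16\right)^{2} = \left(-6\right)^{2} = 36$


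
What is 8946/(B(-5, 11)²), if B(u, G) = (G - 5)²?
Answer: 497/72 ≈ 6.9028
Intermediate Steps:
B(u, G) = (-5 + G)²
8946/(B(-5, 11)²) = 8946/(((-5 + 11)²)²) = 8946/((6²)²) = 8946/(36²) = 8946/1296 = 8946*(1/1296) = 497/72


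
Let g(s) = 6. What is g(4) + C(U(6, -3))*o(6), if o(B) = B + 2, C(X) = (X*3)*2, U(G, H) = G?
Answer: 294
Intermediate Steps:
C(X) = 6*X (C(X) = (3*X)*2 = 6*X)
o(B) = 2 + B
g(4) + C(U(6, -3))*o(6) = 6 + (6*6)*(2 + 6) = 6 + 36*8 = 6 + 288 = 294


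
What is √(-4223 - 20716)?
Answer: 3*I*√2771 ≈ 157.92*I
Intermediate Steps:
√(-4223 - 20716) = √(-24939) = 3*I*√2771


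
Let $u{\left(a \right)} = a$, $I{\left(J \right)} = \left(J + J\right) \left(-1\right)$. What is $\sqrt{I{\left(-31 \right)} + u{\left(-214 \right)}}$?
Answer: $2 i \sqrt{38} \approx 12.329 i$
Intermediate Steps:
$I{\left(J \right)} = - 2 J$ ($I{\left(J \right)} = 2 J \left(-1\right) = - 2 J$)
$\sqrt{I{\left(-31 \right)} + u{\left(-214 \right)}} = \sqrt{\left(-2\right) \left(-31\right) - 214} = \sqrt{62 - 214} = \sqrt{-152} = 2 i \sqrt{38}$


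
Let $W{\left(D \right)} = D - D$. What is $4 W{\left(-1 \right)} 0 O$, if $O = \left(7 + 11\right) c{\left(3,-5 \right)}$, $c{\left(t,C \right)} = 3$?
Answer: $0$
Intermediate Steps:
$W{\left(D \right)} = 0$
$O = 54$ ($O = \left(7 + 11\right) 3 = 18 \cdot 3 = 54$)
$4 W{\left(-1 \right)} 0 O = 4 \cdot 0 \cdot 0 \cdot 54 = 0 \cdot 0 \cdot 54 = 0 \cdot 54 = 0$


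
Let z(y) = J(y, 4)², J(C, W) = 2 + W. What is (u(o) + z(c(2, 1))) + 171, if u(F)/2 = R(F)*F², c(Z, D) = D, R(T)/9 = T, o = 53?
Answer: 2679993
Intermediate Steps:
R(T) = 9*T
z(y) = 36 (z(y) = (2 + 4)² = 6² = 36)
u(F) = 18*F³ (u(F) = 2*((9*F)*F²) = 2*(9*F³) = 18*F³)
(u(o) + z(c(2, 1))) + 171 = (18*53³ + 36) + 171 = (18*148877 + 36) + 171 = (2679786 + 36) + 171 = 2679822 + 171 = 2679993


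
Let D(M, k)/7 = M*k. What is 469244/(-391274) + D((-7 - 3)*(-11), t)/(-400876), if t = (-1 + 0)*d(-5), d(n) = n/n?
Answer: -6707406313/5601869858 ≈ -1.1974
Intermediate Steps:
d(n) = 1
t = -1 (t = (-1 + 0)*1 = -1*1 = -1)
D(M, k) = 7*M*k (D(M, k) = 7*(M*k) = 7*M*k)
469244/(-391274) + D((-7 - 3)*(-11), t)/(-400876) = 469244/(-391274) + (7*((-7 - 3)*(-11))*(-1))/(-400876) = 469244*(-1/391274) + (7*(-10*(-11))*(-1))*(-1/400876) = -234622/195637 + (7*110*(-1))*(-1/400876) = -234622/195637 - 770*(-1/400876) = -234622/195637 + 55/28634 = -6707406313/5601869858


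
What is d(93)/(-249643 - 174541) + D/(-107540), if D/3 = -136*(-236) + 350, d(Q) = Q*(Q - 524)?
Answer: -9244674093/11404186840 ≈ -0.81064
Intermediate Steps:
d(Q) = Q*(-524 + Q)
D = 97338 (D = 3*(-136*(-236) + 350) = 3*(32096 + 350) = 3*32446 = 97338)
d(93)/(-249643 - 174541) + D/(-107540) = (93*(-524 + 93))/(-249643 - 174541) + 97338/(-107540) = (93*(-431))/(-424184) + 97338*(-1/107540) = -40083*(-1/424184) - 48669/53770 = 40083/424184 - 48669/53770 = -9244674093/11404186840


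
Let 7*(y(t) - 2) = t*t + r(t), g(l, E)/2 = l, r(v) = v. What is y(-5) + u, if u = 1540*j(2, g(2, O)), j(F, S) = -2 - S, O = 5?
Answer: -64646/7 ≈ -9235.1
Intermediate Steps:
g(l, E) = 2*l
y(t) = 2 + t/7 + t²/7 (y(t) = 2 + (t*t + t)/7 = 2 + (t² + t)/7 = 2 + (t + t²)/7 = 2 + (t/7 + t²/7) = 2 + t/7 + t²/7)
u = -9240 (u = 1540*(-2 - 2*2) = 1540*(-2 - 1*4) = 1540*(-2 - 4) = 1540*(-6) = -9240)
y(-5) + u = (2 + (⅐)*(-5) + (⅐)*(-5)²) - 9240 = (2 - 5/7 + (⅐)*25) - 9240 = (2 - 5/7 + 25/7) - 9240 = 34/7 - 9240 = -64646/7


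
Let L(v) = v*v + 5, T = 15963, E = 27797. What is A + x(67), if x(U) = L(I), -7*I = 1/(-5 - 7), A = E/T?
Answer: 253108745/37544976 ≈ 6.7415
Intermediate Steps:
A = 27797/15963 ≈ 1.7413
I = 1/84 (I = -1/(7*(-5 - 7)) = -⅐/(-12) = -⅐*(-1/12) = 1/84 ≈ 0.011905)
L(v) = 5 + v² (L(v) = v² + 5 = 5 + v²)
x(U) = 35281/7056 (x(U) = 5 + (1/84)² = 5 + 1/7056 = 35281/7056)
A + x(67) = 27797/15963 + 35281/7056 = 253108745/37544976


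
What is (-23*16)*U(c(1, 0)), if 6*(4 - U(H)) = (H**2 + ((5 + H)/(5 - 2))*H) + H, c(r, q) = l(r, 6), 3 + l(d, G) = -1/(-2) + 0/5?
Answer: -12328/9 ≈ -1369.8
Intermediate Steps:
l(d, G) = -5/2 (l(d, G) = -3 + (-1/(-2) + 0/5) = -3 + (-1*(-1/2) + 0*(1/5)) = -3 + (1/2 + 0) = -3 + 1/2 = -5/2)
c(r, q) = -5/2
U(H) = 4 - H/6 - H**2/6 - H*(5/3 + H/3)/6 (U(H) = 4 - ((H**2 + ((5 + H)/(5 - 2))*H) + H)/6 = 4 - ((H**2 + ((5 + H)/3)*H) + H)/6 = 4 - ((H**2 + ((5 + H)*(1/3))*H) + H)/6 = 4 - ((H**2 + (5/3 + H/3)*H) + H)/6 = 4 - ((H**2 + H*(5/3 + H/3)) + H)/6 = 4 - (H + H**2 + H*(5/3 + H/3))/6 = 4 + (-H/6 - H**2/6 - H*(5/3 + H/3)/6) = 4 - H/6 - H**2/6 - H*(5/3 + H/3)/6)
(-23*16)*U(c(1, 0)) = (-23*16)*(4 - 4/9*(-5/2) - 2*(-5/2)**2/9) = -368*(4 + 10/9 - 2/9*25/4) = -368*(4 + 10/9 - 25/18) = -368*67/18 = -12328/9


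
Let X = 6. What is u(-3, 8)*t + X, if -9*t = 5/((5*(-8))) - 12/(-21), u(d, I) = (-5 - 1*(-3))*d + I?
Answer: 191/36 ≈ 5.3056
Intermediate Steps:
u(d, I) = I - 2*d (u(d, I) = (-5 + 3)*d + I = -2*d + I = I - 2*d)
t = -25/504 (t = -(5/((5*(-8))) - 12/(-21))/9 = -(5/(-40) - 12*(-1/21))/9 = -(5*(-1/40) + 4/7)/9 = -(-⅛ + 4/7)/9 = -⅑*25/56 = -25/504 ≈ -0.049603)
u(-3, 8)*t + X = (8 - 2*(-3))*(-25/504) + 6 = (8 + 6)*(-25/504) + 6 = 14*(-25/504) + 6 = -25/36 + 6 = 191/36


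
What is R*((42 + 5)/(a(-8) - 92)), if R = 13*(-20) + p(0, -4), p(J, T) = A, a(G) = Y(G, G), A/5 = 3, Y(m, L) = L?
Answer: 2303/20 ≈ 115.15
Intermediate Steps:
A = 15 (A = 5*3 = 15)
a(G) = G
p(J, T) = 15
R = -245 (R = 13*(-20) + 15 = -260 + 15 = -245)
R*((42 + 5)/(a(-8) - 92)) = -245*(42 + 5)/(-8 - 92) = -11515/(-100) = -11515*(-1)/100 = -245*(-47/100) = 2303/20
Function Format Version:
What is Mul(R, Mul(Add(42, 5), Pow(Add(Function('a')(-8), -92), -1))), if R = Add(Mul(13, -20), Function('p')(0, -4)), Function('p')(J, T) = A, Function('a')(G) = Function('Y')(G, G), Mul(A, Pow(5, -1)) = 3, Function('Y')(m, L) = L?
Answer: Rational(2303, 20) ≈ 115.15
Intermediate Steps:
A = 15 (A = Mul(5, 3) = 15)
Function('a')(G) = G
Function('p')(J, T) = 15
R = -245 (R = Add(Mul(13, -20), 15) = Add(-260, 15) = -245)
Mul(R, Mul(Add(42, 5), Pow(Add(Function('a')(-8), -92), -1))) = Mul(-245, Mul(Add(42, 5), Pow(Add(-8, -92), -1))) = Mul(-245, Mul(47, Pow(-100, -1))) = Mul(-245, Mul(47, Rational(-1, 100))) = Mul(-245, Rational(-47, 100)) = Rational(2303, 20)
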